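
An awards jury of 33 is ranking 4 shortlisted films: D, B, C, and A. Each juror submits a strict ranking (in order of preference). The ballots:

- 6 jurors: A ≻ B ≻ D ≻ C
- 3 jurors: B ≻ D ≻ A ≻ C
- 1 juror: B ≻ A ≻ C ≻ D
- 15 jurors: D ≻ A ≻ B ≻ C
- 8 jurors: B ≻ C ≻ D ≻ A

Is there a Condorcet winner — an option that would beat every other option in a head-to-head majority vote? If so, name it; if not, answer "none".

Checking pairwise contests:
B beats D 18–15.
A beats B 21–12.
D beats C 24–9.
D beats A 26–7.
Every option loses at least one head-to-head, so there is no Condorcet winner.

none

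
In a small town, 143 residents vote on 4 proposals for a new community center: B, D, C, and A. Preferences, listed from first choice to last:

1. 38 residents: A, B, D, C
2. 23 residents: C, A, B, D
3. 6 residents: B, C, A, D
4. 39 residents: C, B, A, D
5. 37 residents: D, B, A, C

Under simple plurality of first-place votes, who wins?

First-place votes: B 6, D 37, C 62, A 38.
C has the most first-place votes.

C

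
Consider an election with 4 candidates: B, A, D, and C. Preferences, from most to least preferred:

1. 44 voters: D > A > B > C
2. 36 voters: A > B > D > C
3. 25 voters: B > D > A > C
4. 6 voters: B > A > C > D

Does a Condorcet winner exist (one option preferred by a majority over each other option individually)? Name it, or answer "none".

Checking pairwise contests:
A beats B 80–31.
D beats A 69–42.
B beats D 67–44.
B beats C 111–0.
Every option loses at least one head-to-head, so there is no Condorcet winner.

none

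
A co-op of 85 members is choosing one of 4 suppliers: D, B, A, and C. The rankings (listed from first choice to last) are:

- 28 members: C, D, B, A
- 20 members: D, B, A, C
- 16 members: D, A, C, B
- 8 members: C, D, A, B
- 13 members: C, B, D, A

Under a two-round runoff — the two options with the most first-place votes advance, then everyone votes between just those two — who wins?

Round 1 first-place votes: D 36, B 0, A 0, C 49.
C and D advance.
Runoff: C is preferred to D by 49 voters; D by 36.
C wins the runoff.

C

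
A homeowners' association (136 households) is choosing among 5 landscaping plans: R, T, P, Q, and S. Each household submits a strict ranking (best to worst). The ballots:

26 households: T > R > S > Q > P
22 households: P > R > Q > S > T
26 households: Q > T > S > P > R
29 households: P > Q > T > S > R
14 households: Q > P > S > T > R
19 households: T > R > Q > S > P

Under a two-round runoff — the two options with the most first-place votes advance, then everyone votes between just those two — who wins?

Round 1 first-place votes: R 0, T 45, P 51, Q 40, S 0.
P and T advance.
Runoff: P is preferred to T by 65 voters; T by 71.
T wins the runoff.

T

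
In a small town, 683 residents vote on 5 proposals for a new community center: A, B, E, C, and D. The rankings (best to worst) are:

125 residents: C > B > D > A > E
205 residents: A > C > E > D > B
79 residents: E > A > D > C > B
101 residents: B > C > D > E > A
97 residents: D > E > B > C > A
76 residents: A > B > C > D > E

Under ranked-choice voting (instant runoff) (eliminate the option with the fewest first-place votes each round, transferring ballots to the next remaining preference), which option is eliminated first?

Round 1: A 281, B 101, E 79, C 125, D 97. Eliminate E.

E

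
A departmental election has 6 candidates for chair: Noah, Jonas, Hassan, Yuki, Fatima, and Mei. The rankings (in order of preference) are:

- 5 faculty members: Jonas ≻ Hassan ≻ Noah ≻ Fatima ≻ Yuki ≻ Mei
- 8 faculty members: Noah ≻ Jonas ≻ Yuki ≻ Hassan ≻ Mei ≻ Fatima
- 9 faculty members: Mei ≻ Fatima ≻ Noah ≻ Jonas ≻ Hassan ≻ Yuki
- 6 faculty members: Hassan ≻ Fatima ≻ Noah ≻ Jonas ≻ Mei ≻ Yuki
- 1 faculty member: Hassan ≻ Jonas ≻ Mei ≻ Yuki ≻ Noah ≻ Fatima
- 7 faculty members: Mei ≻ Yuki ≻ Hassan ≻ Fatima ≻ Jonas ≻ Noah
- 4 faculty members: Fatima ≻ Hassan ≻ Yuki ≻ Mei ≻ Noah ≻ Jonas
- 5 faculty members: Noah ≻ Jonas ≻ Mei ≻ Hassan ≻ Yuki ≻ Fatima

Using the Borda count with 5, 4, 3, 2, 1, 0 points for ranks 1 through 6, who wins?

Noah

Noah: 5·3 + 8·5 + 9·3 + 6·3 + 1·1 + 7·0 + 4·1 + 5·5 = 130
Jonas: 5·5 + 8·4 + 9·2 + 6·2 + 1·4 + 7·1 + 4·0 + 5·4 = 118
Hassan: 5·4 + 8·2 + 9·1 + 6·5 + 1·5 + 7·3 + 4·4 + 5·2 = 127
Yuki: 5·1 + 8·3 + 9·0 + 6·0 + 1·2 + 7·4 + 4·3 + 5·1 = 76
Fatima: 5·2 + 8·0 + 9·4 + 6·4 + 1·0 + 7·2 + 4·5 + 5·0 = 104
Mei: 5·0 + 8·1 + 9·5 + 6·1 + 1·3 + 7·5 + 4·2 + 5·3 = 120
Noah has the highest Borda score (130).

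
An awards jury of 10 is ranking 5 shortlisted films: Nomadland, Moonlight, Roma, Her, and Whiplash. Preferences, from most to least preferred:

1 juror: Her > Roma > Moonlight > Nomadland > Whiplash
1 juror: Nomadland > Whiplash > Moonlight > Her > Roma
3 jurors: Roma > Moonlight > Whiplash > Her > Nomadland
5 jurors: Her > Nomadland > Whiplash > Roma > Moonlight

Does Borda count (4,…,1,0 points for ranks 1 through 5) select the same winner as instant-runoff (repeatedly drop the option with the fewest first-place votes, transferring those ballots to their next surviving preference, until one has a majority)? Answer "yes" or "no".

Borda — scores: Nomadland 20, Moonlight 13, Roma 20, Her 28, Whiplash 19. Winner: Her.
Instant-runoff — R1 Nomadland 1, Moonlight 0, Roma 3, Her 6, Whiplash 0 (Her winner). Winner: Her.
The two methods agree.

yes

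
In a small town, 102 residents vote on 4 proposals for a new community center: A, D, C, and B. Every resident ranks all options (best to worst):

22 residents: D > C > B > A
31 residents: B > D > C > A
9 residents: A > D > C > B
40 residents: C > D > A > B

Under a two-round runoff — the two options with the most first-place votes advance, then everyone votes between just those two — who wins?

C

Round 1 first-place votes: A 9, D 22, C 40, B 31.
C and B advance.
Runoff: C is preferred to B by 71 voters; B by 31.
C wins the runoff.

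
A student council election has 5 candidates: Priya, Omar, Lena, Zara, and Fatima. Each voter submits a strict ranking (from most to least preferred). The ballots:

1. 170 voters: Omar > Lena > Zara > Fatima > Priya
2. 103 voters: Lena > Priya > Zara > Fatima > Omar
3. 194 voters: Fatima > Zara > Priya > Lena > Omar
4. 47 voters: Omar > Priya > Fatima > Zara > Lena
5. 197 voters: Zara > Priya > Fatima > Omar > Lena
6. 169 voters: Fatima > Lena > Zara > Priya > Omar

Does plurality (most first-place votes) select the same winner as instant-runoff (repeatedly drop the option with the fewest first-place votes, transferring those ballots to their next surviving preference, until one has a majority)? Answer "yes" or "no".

Plurality — first-place votes: Priya 0, Omar 217, Lena 103, Zara 197, Fatima 363. Winner: Fatima.
Instant-runoff — R1 Priya 0, Omar 217, Lena 103, Zara 197, Fatima 363 (Priya out); R2 Omar 217, Lena 103, Zara 197, Fatima 363 (Lena out); R3 Omar 217, Zara 300, Fatima 363 (Omar out); R4 Zara 470, Fatima 410 (Zara winner). Winner: Zara.
The two methods disagree.

no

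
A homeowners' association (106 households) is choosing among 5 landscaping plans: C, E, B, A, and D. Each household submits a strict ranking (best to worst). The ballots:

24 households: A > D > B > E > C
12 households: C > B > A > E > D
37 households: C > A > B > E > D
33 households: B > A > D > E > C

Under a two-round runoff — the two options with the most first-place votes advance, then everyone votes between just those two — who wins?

B

Round 1 first-place votes: C 49, E 0, B 33, A 24, D 0.
C and B advance.
Runoff: C is preferred to B by 49 voters; B by 57.
B wins the runoff.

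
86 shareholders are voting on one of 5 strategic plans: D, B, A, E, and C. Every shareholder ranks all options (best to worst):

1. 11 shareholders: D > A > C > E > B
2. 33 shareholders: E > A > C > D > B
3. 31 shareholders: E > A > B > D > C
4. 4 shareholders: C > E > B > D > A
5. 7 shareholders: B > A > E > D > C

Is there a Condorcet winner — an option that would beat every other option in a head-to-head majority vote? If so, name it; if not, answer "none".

E vs D: 75–11 for E.
E vs B: 79–7 for E.
E vs A: 68–18 for E.
E vs C: 71–15 for E.
E beats every other option head-to-head.

E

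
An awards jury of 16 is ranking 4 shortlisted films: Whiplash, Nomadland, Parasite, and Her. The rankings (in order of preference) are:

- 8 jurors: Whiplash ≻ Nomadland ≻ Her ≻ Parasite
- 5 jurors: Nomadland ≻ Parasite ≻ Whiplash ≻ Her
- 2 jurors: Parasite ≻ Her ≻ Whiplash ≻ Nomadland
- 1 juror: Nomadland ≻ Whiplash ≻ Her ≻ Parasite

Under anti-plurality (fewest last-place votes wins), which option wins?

Last-place votes: Whiplash 0, Nomadland 2, Parasite 9, Her 5.
Whiplash is ranked last by the fewest voters, so Whiplash wins.

Whiplash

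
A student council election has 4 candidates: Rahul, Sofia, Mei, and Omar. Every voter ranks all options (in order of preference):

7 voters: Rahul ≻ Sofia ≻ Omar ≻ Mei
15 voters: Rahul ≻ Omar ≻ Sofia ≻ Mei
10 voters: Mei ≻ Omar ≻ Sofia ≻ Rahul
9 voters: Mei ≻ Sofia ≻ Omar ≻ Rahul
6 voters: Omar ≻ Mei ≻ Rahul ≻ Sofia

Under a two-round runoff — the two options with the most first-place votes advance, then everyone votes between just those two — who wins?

Round 1 first-place votes: Rahul 22, Sofia 0, Mei 19, Omar 6.
Rahul and Mei advance.
Runoff: Rahul is preferred to Mei by 22 voters; Mei by 25.
Mei wins the runoff.

Mei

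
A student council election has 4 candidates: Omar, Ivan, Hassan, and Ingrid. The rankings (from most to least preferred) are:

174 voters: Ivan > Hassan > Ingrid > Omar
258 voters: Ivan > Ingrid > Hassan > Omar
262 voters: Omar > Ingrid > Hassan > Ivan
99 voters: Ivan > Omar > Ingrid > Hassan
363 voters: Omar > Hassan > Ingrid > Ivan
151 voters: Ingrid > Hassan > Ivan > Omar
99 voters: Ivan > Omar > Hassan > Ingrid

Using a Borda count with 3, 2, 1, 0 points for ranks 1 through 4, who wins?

Omar: 174·0 + 258·0 + 262·3 + 99·2 + 363·3 + 151·0 + 99·2 = 2271
Ivan: 174·3 + 258·3 + 262·0 + 99·3 + 363·0 + 151·1 + 99·3 = 2041
Hassan: 174·2 + 258·1 + 262·1 + 99·0 + 363·2 + 151·2 + 99·1 = 1995
Ingrid: 174·1 + 258·2 + 262·2 + 99·1 + 363·1 + 151·3 + 99·0 = 2129
Omar has the highest Borda score (2271).

Omar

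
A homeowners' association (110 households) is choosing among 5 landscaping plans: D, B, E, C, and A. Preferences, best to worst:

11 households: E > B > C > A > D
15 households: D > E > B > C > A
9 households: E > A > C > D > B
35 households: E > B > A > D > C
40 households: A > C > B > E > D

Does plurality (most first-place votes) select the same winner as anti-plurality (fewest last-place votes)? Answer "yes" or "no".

Plurality — first-place votes: D 15, B 0, E 55, C 0, A 40. Winner: E.
Anti-plurality — last-place votes: D 51, B 9, E 0, C 35, A 15. Winner: E.
The two methods agree.

yes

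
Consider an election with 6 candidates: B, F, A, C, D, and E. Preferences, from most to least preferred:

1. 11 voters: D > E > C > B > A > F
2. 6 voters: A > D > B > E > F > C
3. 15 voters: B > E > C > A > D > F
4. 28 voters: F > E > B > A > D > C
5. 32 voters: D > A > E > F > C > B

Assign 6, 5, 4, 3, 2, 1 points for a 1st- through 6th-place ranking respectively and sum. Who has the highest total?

B: 11·3 + 6·4 + 15·6 + 28·4 + 32·1 = 291
F: 11·1 + 6·2 + 15·1 + 28·6 + 32·3 = 302
A: 11·2 + 6·6 + 15·3 + 28·3 + 32·5 = 347
C: 11·4 + 6·1 + 15·4 + 28·1 + 32·2 = 202
D: 11·6 + 6·5 + 15·2 + 28·2 + 32·6 = 374
E: 11·5 + 6·3 + 15·5 + 28·5 + 32·4 = 416
E has the highest Borda score (416).

E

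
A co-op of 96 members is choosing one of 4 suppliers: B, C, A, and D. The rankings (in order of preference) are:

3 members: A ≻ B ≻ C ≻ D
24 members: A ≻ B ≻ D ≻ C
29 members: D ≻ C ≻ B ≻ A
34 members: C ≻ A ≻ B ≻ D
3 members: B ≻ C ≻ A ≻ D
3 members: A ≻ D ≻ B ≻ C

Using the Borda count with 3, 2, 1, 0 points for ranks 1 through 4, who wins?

C

B: 3·2 + 24·2 + 29·1 + 34·1 + 3·3 + 3·1 = 129
C: 3·1 + 24·0 + 29·2 + 34·3 + 3·2 + 3·0 = 169
A: 3·3 + 24·3 + 29·0 + 34·2 + 3·1 + 3·3 = 161
D: 3·0 + 24·1 + 29·3 + 34·0 + 3·0 + 3·2 = 117
C has the highest Borda score (169).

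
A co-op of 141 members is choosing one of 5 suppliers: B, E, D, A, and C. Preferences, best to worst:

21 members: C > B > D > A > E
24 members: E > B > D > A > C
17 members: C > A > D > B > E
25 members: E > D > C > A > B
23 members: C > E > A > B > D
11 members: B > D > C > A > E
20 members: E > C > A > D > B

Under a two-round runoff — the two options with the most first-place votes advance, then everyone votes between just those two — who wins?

C

Round 1 first-place votes: B 11, E 69, D 0, A 0, C 61.
E and C advance.
Runoff: E is preferred to C by 69 voters; C by 72.
C wins the runoff.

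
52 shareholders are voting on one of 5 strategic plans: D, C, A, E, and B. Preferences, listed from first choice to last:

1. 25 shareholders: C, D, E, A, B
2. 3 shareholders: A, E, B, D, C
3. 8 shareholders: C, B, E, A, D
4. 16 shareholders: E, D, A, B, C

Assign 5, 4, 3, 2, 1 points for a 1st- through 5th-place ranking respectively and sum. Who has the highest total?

E

D: 25·4 + 3·2 + 8·1 + 16·4 = 178
C: 25·5 + 3·1 + 8·5 + 16·1 = 184
A: 25·2 + 3·5 + 8·2 + 16·3 = 129
E: 25·3 + 3·4 + 8·3 + 16·5 = 191
B: 25·1 + 3·3 + 8·4 + 16·2 = 98
E has the highest Borda score (191).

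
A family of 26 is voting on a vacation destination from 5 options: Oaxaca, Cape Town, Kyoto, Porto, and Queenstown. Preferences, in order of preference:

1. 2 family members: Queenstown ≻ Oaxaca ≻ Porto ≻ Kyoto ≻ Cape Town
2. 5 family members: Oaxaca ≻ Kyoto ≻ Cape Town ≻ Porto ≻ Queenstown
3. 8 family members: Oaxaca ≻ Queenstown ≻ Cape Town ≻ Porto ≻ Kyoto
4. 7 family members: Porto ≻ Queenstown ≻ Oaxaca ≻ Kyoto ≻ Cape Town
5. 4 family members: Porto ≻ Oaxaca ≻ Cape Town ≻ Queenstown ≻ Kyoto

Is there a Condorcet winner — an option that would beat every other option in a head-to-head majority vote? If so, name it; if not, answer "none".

Oaxaca

Oaxaca vs Cape Town: 26–0 for Oaxaca.
Oaxaca vs Kyoto: 26–0 for Oaxaca.
Oaxaca vs Porto: 15–11 for Oaxaca.
Oaxaca vs Queenstown: 17–9 for Oaxaca.
Oaxaca beats every other option head-to-head.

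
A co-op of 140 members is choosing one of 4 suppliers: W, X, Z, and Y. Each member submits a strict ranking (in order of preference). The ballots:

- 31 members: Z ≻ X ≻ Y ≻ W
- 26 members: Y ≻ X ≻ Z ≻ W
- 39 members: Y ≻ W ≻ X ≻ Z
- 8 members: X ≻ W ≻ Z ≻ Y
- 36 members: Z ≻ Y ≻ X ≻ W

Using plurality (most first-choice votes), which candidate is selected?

First-place votes: W 0, X 8, Z 67, Y 65.
Z has the most first-place votes.

Z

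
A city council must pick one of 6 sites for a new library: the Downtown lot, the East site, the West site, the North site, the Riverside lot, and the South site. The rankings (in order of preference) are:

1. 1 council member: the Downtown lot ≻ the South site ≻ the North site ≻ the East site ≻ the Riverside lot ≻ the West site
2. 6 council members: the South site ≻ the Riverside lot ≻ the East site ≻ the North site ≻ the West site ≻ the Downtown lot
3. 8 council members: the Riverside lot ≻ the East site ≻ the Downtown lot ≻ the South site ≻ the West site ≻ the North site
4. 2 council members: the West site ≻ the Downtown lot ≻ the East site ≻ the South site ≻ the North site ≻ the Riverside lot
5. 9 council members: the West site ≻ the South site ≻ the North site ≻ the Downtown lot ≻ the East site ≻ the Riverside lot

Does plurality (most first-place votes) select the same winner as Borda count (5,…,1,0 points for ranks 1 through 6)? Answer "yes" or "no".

Plurality — first-place votes: the Downtown lot 1, the East site 0, the West site 11, the North site 0, the Riverside lot 8, the South site 6. Winner: the West site.
Borda — scores: the Downtown lot 55, the East site 67, the West site 69, the North site 44, the Riverside lot 65, the South site 90. Winner: the South site.
The two methods disagree.

no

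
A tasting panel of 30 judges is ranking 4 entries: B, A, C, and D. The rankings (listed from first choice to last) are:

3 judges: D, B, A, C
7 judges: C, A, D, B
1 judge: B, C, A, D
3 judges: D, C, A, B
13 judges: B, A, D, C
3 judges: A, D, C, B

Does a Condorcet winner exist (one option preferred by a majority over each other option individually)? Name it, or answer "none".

none

Checking pairwise contests:
D beats B 16–14.
B beats A 17–13.
B beats C 17–13.
A beats D 24–6.
Every option loses at least one head-to-head, so there is no Condorcet winner.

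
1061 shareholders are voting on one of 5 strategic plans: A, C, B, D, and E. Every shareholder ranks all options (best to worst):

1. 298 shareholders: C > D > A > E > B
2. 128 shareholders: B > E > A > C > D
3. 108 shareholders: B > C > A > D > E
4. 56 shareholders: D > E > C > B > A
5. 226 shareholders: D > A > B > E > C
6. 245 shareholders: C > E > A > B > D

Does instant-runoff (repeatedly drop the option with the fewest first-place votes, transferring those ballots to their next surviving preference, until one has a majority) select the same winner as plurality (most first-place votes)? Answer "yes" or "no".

Instant-runoff — R1 A 0, C 543, B 236, D 282, E 0 (C winner). Winner: C.
Plurality — first-place votes: A 0, C 543, B 236, D 282, E 0. Winner: C.
The two methods agree.

yes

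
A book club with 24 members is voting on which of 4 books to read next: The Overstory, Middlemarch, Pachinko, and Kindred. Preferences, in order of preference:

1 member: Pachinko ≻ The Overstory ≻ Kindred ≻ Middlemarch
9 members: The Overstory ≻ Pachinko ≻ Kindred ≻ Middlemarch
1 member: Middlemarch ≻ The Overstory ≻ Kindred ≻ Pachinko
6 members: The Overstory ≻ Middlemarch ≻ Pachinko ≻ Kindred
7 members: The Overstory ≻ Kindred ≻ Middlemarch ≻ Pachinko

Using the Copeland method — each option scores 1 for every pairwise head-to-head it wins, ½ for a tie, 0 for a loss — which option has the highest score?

The Overstory: beats Middlemarch, Pachinko, and Kindred → score 3.
Middlemarch: beats Pachinko; loses to The Overstory and Kindred → score 1.
Pachinko: beats Kindred; loses to The Overstory and Middlemarch → score 1.
Kindred: beats Middlemarch; loses to The Overstory and Pachinko → score 1.
The Overstory has the best pairwise record.

The Overstory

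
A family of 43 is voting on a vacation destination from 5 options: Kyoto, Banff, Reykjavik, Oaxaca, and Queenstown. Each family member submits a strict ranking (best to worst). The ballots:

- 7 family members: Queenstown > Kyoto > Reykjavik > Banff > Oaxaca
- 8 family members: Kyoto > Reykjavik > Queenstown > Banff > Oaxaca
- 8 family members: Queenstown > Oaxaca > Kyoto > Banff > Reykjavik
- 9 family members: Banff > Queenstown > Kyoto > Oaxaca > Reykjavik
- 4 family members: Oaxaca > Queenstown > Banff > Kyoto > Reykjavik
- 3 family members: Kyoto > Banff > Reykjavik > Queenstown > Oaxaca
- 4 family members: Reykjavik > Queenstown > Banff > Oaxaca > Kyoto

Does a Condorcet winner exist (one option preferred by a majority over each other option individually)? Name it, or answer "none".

Queenstown

Queenstown vs Kyoto: 32–11 for Queenstown.
Queenstown vs Banff: 31–12 for Queenstown.
Queenstown vs Reykjavik: 28–15 for Queenstown.
Queenstown vs Oaxaca: 39–4 for Queenstown.
Queenstown beats every other option head-to-head.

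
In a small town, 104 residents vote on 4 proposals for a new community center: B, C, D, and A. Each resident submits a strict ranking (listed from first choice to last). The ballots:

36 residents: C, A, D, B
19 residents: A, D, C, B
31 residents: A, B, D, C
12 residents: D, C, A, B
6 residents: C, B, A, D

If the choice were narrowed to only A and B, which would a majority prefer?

A

Voters preferring A to B: 98; preferring B to A: 6.
A wins the head-to-head.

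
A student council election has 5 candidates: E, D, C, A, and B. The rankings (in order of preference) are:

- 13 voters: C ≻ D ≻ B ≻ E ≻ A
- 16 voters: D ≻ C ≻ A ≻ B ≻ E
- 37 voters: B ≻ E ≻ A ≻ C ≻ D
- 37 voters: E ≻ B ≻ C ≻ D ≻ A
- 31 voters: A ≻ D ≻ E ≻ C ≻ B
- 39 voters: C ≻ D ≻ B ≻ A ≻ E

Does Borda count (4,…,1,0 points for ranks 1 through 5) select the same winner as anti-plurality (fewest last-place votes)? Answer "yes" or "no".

Borda — scores: E 334, D 350, C 398, A 269, B 379. Winner: C.
Anti-plurality — last-place votes: E 55, D 37, C 0, A 50, B 31. Winner: C.
The two methods agree.

yes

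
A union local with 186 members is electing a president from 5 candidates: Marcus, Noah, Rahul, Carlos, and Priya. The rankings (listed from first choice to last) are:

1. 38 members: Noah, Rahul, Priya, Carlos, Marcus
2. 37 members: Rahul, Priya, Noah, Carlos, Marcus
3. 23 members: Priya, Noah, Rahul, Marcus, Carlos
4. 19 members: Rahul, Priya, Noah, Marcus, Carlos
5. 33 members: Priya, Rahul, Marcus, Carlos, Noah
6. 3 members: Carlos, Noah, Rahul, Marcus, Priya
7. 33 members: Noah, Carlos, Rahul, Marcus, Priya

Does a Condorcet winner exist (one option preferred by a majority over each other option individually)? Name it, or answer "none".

none

Checking pairwise contests:
Noah beats Marcus 153–33.
Priya beats Noah 112–74.
Noah beats Rahul 97–89.
Noah beats Carlos 150–36.
Rahul beats Priya 130–56.
Every option loses at least one head-to-head, so there is no Condorcet winner.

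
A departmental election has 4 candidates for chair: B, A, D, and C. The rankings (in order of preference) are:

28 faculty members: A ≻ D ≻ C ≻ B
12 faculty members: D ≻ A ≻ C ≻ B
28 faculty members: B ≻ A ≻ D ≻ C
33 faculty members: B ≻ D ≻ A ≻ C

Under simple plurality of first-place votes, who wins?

B

First-place votes: B 61, A 28, D 12, C 0.
B has the most first-place votes.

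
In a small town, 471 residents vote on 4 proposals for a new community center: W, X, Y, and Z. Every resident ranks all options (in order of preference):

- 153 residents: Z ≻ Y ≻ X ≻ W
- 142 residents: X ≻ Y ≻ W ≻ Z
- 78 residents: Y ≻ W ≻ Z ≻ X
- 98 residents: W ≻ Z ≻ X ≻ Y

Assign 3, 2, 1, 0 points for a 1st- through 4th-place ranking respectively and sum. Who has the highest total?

Y

W: 153·0 + 142·1 + 78·2 + 98·3 = 592
X: 153·1 + 142·3 + 78·0 + 98·1 = 677
Y: 153·2 + 142·2 + 78·3 + 98·0 = 824
Z: 153·3 + 142·0 + 78·1 + 98·2 = 733
Y has the highest Borda score (824).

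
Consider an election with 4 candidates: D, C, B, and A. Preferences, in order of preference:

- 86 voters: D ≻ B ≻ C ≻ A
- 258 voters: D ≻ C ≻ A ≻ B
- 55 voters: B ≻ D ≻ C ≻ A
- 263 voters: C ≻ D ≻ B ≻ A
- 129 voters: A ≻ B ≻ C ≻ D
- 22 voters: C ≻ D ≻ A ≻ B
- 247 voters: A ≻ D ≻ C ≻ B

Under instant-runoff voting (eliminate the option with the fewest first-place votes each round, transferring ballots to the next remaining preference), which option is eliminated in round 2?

C

Round 1: D 344, C 285, B 55, A 376. Eliminate B.
Round 2: D 399, C 285, A 376. Eliminate C.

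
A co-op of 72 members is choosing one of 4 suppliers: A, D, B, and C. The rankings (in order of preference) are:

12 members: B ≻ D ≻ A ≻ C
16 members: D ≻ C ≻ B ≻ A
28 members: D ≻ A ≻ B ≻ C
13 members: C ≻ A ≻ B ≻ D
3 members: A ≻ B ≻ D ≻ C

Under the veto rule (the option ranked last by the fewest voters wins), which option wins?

Last-place votes: A 16, D 13, B 0, C 43.
B is ranked last by the fewest voters, so B wins.

B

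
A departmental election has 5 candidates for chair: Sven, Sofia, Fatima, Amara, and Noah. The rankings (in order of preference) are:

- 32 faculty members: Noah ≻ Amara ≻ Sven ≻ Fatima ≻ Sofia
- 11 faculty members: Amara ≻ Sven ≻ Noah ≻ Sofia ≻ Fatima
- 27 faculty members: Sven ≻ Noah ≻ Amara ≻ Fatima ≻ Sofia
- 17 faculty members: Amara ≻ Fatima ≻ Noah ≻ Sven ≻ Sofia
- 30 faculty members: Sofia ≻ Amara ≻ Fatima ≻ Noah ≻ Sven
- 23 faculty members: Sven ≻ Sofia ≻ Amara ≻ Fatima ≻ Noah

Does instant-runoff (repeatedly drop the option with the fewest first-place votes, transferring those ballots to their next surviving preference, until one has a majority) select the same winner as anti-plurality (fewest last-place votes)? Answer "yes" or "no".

no

Instant-runoff — R1 Sven 50, Sofia 30, Fatima 0, Amara 28, Noah 32 (Fatima out); R2 Sven 50, Sofia 30, Amara 28, Noah 32 (Amara out); R3 Sven 61, Sofia 30, Noah 49 (Sofia out); R4 Sven 61, Noah 79 (Noah winner). Winner: Noah.
Anti-plurality — last-place votes: Sven 30, Sofia 76, Fatima 11, Amara 0, Noah 23. Winner: Amara.
The two methods disagree.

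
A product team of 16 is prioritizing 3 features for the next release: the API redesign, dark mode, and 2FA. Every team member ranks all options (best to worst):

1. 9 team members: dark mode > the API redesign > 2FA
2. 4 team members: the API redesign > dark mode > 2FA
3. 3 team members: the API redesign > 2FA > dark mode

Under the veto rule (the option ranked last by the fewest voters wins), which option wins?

the API redesign

Last-place votes: the API redesign 0, dark mode 3, 2FA 13.
the API redesign is ranked last by the fewest voters, so the API redesign wins.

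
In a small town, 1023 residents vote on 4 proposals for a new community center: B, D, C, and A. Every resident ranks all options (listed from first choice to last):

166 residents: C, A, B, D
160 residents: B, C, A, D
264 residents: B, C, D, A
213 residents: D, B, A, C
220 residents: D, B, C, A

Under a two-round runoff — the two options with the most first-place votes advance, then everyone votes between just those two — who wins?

Round 1 first-place votes: B 424, D 433, C 166, A 0.
D and B advance.
Runoff: D is preferred to B by 433 voters; B by 590.
B wins the runoff.

B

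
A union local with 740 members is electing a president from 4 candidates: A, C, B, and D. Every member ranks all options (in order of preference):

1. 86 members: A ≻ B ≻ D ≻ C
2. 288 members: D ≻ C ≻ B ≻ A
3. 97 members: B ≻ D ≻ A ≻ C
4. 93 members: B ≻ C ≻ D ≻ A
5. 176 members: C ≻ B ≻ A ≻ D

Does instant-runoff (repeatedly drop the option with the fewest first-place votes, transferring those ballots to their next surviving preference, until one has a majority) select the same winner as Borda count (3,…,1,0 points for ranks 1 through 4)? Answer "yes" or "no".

yes

Instant-runoff — R1 A 86, C 176, B 190, D 288 (A out); R2 C 176, B 276, D 288 (C out); R3 B 452, D 288 (B winner). Winner: B.
Borda — scores: A 531, C 1290, B 1382, D 1237. Winner: B.
The two methods agree.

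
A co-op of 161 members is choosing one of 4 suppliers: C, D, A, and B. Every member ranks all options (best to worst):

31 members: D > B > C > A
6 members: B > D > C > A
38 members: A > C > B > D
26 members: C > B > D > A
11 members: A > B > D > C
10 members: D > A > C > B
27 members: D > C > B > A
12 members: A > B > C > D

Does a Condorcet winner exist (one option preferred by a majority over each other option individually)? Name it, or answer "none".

Checking pairwise contests:
D beats C 85–76.
B beats D 93–68.
C beats A 90–71.
C beats B 101–60.
Every option loses at least one head-to-head, so there is no Condorcet winner.

none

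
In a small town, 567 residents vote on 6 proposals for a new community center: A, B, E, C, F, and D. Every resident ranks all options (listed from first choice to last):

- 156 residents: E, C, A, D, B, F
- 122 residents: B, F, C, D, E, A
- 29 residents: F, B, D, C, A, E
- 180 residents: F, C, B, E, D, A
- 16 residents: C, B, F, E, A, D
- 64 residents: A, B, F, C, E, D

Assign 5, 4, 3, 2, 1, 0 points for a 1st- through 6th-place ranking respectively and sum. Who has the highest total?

A: 156·3 + 122·0 + 29·1 + 180·0 + 16·1 + 64·5 = 833
B: 156·1 + 122·5 + 29·4 + 180·3 + 16·4 + 64·4 = 1742
E: 156·5 + 122·1 + 29·0 + 180·2 + 16·2 + 64·1 = 1358
C: 156·4 + 122·3 + 29·2 + 180·4 + 16·5 + 64·2 = 1976
F: 156·0 + 122·4 + 29·5 + 180·5 + 16·3 + 64·3 = 1773
D: 156·2 + 122·2 + 29·3 + 180·1 + 16·0 + 64·0 = 823
C has the highest Borda score (1976).

C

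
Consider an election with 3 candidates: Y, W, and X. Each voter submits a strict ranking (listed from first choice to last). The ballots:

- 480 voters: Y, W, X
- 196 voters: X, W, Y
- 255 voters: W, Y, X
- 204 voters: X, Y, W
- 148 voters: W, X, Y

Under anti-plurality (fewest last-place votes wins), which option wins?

Last-place votes: Y 344, W 204, X 735.
W is ranked last by the fewest voters, so W wins.

W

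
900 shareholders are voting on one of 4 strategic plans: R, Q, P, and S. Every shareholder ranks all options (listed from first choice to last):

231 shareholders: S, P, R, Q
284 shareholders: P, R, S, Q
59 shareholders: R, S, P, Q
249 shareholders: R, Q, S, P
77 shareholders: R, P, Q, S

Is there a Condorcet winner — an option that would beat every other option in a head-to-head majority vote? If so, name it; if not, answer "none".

Checking pairwise contests:
P beats R 515–385.
R beats Q 900–0.
S beats P 539–361.
R beats S 669–231.
Every option loses at least one head-to-head, so there is no Condorcet winner.

none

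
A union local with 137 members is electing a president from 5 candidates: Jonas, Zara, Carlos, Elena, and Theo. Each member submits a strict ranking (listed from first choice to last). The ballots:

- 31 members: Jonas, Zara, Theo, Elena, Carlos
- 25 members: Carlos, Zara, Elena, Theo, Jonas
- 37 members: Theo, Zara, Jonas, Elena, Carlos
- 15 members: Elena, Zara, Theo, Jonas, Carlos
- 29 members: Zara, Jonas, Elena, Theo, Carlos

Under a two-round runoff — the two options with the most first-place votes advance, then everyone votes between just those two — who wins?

Theo

Round 1 first-place votes: Jonas 31, Zara 29, Carlos 25, Elena 15, Theo 37.
Theo and Jonas advance.
Runoff: Theo is preferred to Jonas by 77 voters; Jonas by 60.
Theo wins the runoff.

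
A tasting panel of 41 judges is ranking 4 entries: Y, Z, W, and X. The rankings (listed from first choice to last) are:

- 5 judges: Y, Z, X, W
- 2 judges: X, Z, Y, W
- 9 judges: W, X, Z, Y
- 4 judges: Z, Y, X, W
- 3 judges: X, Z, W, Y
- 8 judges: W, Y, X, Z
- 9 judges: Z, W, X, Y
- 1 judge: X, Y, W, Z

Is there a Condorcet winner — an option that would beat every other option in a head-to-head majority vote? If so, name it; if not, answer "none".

none

Checking pairwise contests:
Z beats Y 27–14.
X beats Z 23–18.
Z beats W 23–18.
W beats X 26–15.
Every option loses at least one head-to-head, so there is no Condorcet winner.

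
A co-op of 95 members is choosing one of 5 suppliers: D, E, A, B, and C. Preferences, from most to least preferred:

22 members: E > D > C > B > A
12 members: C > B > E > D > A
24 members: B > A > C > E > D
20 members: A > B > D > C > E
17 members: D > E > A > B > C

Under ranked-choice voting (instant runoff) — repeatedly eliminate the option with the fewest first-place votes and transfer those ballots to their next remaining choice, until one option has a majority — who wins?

B

Round 1: D 17, E 22, A 20, B 24, C 12. Eliminate C.
Round 2: D 17, E 22, A 20, B 36. Eliminate D.
Round 3: E 39, A 20, B 36. Eliminate A.
Round 4: E 39, B 56. B has a majority.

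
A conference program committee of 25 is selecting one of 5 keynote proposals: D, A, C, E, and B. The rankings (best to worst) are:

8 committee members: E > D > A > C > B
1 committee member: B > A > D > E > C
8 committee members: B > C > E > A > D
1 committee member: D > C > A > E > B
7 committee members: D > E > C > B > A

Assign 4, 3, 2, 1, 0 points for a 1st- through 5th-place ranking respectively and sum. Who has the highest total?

D: 8·3 + 1·2 + 8·0 + 1·4 + 7·4 = 58
A: 8·2 + 1·3 + 8·1 + 1·2 + 7·0 = 29
C: 8·1 + 1·0 + 8·3 + 1·3 + 7·2 = 49
E: 8·4 + 1·1 + 8·2 + 1·1 + 7·3 = 71
B: 8·0 + 1·4 + 8·4 + 1·0 + 7·1 = 43
E has the highest Borda score (71).

E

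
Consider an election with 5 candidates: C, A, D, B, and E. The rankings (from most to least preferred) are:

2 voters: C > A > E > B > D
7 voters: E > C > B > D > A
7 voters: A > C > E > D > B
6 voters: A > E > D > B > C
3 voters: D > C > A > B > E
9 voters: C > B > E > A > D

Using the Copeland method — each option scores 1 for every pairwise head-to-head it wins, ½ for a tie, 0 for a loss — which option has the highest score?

C

C: beats A, D, B, and E → score 4.
A: beats D, B, and E; loses to C → score 3.
D: loses to C, A, B, and E → score 0.
B: beats D; loses to C, A, and E → score 1.
E: beats D and B; loses to C and A → score 2.
C has the best pairwise record.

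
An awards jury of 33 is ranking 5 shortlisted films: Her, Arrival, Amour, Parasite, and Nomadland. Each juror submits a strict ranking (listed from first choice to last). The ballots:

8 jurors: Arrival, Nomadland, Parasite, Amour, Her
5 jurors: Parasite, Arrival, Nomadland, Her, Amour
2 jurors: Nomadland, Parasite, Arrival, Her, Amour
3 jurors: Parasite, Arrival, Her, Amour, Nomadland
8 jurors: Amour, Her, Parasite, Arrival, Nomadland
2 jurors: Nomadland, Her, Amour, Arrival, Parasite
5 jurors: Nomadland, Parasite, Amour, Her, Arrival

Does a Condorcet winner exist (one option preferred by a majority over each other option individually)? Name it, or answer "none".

Checking pairwise contests:
Arrival beats Her 18–15.
Parasite beats Arrival 23–10.
Arrival beats Amour 18–15.
Nomadland beats Parasite 17–16.
Arrival beats Nomadland 24–9.
Every option loses at least one head-to-head, so there is no Condorcet winner.

none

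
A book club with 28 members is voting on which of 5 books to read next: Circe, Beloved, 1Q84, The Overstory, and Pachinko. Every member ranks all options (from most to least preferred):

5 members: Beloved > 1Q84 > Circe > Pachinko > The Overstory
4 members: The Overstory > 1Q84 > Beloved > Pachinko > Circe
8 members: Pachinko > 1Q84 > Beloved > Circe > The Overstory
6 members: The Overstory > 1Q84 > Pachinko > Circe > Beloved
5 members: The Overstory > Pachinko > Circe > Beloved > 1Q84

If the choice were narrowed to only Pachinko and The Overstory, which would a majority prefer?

The Overstory

Voters preferring Pachinko to The Overstory: 13; preferring The Overstory to Pachinko: 15.
The Overstory wins the head-to-head.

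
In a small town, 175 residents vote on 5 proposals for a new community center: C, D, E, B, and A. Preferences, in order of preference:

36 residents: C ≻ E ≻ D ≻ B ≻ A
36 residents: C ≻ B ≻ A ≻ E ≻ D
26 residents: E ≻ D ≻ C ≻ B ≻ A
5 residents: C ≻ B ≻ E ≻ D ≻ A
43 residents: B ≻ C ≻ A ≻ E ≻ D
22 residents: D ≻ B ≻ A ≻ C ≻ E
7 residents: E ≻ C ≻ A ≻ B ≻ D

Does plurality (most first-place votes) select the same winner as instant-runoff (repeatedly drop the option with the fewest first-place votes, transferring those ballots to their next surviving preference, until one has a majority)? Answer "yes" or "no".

yes

Plurality — first-place votes: C 77, D 22, E 33, B 43, A 0. Winner: C.
Instant-runoff — R1 C 77, D 22, E 33, B 43, A 0 (A out); R2 C 77, D 22, E 33, B 43 (D out); R3 C 77, E 33, B 65 (E out); R4 C 110, B 65 (C winner). Winner: C.
The two methods agree.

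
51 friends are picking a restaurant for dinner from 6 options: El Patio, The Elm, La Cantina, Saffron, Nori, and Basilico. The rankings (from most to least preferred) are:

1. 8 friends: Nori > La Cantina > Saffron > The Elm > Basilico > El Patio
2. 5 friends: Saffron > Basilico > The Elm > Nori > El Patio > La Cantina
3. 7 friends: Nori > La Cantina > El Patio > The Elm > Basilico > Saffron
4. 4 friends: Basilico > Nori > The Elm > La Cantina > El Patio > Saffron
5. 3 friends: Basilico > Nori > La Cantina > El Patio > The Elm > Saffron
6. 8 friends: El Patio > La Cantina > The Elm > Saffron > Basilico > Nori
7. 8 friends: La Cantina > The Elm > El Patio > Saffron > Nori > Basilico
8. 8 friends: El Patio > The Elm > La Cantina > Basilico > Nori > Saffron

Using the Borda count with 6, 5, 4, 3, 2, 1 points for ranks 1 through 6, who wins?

La Cantina

El Patio: 8·1 + 5·2 + 7·4 + 4·2 + 3·3 + 8·6 + 8·4 + 8·6 = 191
The Elm: 8·3 + 5·4 + 7·3 + 4·4 + 3·2 + 8·4 + 8·5 + 8·5 = 199
La Cantina: 8·5 + 5·1 + 7·5 + 4·3 + 3·4 + 8·5 + 8·6 + 8·4 = 224
Saffron: 8·4 + 5·6 + 7·1 + 4·1 + 3·1 + 8·3 + 8·3 + 8·1 = 132
Nori: 8·6 + 5·3 + 7·6 + 4·5 + 3·5 + 8·1 + 8·2 + 8·2 = 180
Basilico: 8·2 + 5·5 + 7·2 + 4·6 + 3·6 + 8·2 + 8·1 + 8·3 = 145
La Cantina has the highest Borda score (224).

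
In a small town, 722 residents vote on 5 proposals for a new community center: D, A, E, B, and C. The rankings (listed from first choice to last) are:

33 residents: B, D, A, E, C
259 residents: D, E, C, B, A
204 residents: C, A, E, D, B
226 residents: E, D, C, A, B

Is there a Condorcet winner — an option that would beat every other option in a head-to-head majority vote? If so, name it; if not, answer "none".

E vs D: 430–292 for E.
E vs A: 485–237 for E.
E vs B: 689–33 for E.
E vs C: 518–204 for E.
E beats every other option head-to-head.

E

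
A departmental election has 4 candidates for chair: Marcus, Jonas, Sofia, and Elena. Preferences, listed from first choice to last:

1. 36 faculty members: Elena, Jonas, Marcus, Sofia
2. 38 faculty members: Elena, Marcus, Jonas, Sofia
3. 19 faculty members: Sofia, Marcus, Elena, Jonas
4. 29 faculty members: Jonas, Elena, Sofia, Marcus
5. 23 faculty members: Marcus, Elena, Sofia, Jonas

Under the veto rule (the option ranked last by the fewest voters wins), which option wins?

Last-place votes: Marcus 29, Jonas 42, Sofia 74, Elena 0.
Elena is ranked last by the fewest voters, so Elena wins.

Elena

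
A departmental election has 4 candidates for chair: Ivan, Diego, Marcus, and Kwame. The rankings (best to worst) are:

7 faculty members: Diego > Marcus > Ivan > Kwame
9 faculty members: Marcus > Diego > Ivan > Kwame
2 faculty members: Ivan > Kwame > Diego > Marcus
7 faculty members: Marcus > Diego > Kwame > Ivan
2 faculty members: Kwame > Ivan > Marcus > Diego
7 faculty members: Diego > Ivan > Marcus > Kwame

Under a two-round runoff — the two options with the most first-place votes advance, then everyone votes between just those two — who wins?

Marcus

Round 1 first-place votes: Ivan 2, Diego 14, Marcus 16, Kwame 2.
Marcus and Diego advance.
Runoff: Marcus is preferred to Diego by 18 voters; Diego by 16.
Marcus wins the runoff.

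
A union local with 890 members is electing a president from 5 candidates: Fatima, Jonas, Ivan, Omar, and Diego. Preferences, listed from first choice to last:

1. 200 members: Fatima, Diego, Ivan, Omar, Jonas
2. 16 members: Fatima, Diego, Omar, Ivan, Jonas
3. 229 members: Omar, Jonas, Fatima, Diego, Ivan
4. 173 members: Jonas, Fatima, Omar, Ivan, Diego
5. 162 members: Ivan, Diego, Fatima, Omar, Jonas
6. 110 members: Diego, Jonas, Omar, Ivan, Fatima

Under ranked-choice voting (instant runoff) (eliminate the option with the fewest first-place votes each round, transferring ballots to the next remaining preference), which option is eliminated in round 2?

Ivan

Round 1: Fatima 216, Jonas 173, Ivan 162, Omar 229, Diego 110. Eliminate Diego.
Round 2: Fatima 216, Jonas 283, Ivan 162, Omar 229. Eliminate Ivan.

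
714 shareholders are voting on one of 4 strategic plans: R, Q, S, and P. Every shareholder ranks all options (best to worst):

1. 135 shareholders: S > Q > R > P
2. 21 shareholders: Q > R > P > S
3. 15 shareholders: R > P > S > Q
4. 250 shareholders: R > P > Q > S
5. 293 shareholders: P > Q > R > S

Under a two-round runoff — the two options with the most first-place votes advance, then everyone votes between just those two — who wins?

R

Round 1 first-place votes: R 265, Q 21, S 135, P 293.
P and R advance.
Runoff: P is preferred to R by 293 voters; R by 421.
R wins the runoff.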